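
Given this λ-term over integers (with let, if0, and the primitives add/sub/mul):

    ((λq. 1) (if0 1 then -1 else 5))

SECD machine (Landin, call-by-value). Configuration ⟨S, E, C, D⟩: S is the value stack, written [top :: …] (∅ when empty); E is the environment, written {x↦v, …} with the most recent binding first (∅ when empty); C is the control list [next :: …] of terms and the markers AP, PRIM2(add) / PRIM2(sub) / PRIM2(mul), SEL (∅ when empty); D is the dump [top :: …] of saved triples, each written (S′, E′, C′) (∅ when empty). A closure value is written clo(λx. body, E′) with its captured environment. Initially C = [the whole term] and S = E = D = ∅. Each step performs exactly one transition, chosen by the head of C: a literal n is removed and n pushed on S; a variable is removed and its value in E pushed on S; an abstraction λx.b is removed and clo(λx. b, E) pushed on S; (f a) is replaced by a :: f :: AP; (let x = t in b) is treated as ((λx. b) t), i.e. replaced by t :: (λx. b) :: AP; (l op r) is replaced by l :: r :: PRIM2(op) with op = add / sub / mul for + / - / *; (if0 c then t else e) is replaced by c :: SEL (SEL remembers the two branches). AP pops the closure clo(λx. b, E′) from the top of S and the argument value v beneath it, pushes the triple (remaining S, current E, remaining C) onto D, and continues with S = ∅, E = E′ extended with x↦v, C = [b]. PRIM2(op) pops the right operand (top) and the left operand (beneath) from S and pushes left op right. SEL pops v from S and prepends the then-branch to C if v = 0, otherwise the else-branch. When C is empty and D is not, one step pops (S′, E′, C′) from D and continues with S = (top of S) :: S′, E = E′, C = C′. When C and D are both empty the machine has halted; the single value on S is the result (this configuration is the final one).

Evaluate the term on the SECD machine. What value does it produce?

step 0: <S=∅, E=∅, C=[((λq. 1) (if0 1 then -1 else 5))], D=∅>
step 1: <S=∅, E=∅, C=[(if0 1 then -1 else 5) :: (λq. 1) :: AP], D=∅>
step 2: <S=∅, E=∅, C=[1 :: SEL :: (λq. 1) :: AP], D=∅>
step 3: <S=[1], E=∅, C=[SEL :: (λq. 1) :: AP], D=∅>
step 4: <S=∅, E=∅, C=[5 :: (λq. 1) :: AP], D=∅>
step 5: <S=[5], E=∅, C=[(λq. 1) :: AP], D=∅>
step 6: <S=[clo(λq. 1, ∅) :: 5], E=∅, C=[AP], D=∅>
step 7: <S=∅, E={q↦5}, C=[1], D=[(∅, ∅, ∅)]>
step 8: <S=[1], E={q↦5}, C=∅, D=[(∅, ∅, ∅)]>
step 9: <S=[1], E=∅, C=∅, D=∅>
→ final value 1

Answer: 1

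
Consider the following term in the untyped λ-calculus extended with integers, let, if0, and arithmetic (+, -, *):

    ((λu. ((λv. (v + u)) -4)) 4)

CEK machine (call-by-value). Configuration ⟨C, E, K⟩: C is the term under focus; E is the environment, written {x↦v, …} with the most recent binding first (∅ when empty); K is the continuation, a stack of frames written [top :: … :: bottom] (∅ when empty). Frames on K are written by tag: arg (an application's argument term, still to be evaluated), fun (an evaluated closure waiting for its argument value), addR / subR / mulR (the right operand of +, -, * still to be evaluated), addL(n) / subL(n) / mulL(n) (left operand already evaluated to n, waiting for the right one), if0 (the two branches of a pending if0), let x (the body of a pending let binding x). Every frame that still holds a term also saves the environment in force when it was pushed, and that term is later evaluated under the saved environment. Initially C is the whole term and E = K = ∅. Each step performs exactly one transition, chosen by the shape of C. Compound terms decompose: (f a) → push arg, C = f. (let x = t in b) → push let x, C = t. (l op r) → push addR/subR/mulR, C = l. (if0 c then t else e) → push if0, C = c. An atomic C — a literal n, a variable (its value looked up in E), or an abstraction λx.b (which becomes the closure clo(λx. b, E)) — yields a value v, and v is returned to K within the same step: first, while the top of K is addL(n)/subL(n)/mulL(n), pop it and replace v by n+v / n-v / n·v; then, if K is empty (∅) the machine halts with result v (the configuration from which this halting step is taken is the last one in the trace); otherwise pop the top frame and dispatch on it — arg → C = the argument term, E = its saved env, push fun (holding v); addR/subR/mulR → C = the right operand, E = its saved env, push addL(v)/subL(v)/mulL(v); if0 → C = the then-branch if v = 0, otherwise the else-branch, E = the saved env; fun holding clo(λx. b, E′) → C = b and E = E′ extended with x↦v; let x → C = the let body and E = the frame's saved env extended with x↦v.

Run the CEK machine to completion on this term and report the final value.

Answer: 0

Execution trace:
step 0: <C=((λu. ((λv. (v + u)) -4)) 4), E=∅, K=∅>
step 1: <C=(λu. ((λv. (v + u)) -4)), E=∅, K=[arg]>
step 2: <C=4, E=∅, K=[fun]>
step 3: <C=((λv. (v + u)) -4), E={u↦4}, K=∅>
step 4: <C=(λv. (v + u)), E={u↦4}, K=[arg]>
step 5: <C=-4, E={u↦4}, K=[fun]>
step 6: <C=(v + u), E={v↦-4, u↦4}, K=∅>
step 7: <C=v, E={v↦-4, u↦4}, K=[addR]>
step 8: <C=u, E={v↦-4, u↦4}, K=[addL(-4)]>
→ final value 0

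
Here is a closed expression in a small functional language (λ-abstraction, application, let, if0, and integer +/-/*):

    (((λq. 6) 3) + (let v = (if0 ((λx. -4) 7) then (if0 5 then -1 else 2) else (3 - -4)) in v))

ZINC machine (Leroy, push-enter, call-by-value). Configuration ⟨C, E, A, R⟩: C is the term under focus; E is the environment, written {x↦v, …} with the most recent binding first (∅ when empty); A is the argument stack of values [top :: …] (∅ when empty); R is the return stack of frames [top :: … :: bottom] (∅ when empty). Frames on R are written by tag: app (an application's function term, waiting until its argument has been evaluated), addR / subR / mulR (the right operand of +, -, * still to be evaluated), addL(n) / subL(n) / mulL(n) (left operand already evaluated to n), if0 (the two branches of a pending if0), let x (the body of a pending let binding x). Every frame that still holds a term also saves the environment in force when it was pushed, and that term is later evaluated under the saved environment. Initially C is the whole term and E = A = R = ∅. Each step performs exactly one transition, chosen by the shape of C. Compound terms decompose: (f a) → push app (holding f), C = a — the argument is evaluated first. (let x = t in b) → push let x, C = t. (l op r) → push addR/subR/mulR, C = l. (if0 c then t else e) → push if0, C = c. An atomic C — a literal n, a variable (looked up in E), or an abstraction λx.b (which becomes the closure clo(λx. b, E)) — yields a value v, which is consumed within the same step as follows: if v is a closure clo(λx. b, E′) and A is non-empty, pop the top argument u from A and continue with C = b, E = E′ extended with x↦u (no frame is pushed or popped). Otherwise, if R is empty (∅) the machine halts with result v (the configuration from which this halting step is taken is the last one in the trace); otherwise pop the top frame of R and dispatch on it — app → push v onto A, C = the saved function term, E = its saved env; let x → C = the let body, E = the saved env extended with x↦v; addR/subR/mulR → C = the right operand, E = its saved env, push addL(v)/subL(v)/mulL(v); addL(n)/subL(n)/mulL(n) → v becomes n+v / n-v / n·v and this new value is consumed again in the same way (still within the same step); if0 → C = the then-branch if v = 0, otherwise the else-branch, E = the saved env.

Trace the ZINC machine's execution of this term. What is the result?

0. [C=(((λq. 6) 3) + (let v = (if0 ((λx. -4) 7) then (if0 5 then -1 else 2) else (3 - -4)) in v)) | E=∅ | A=∅ | R=∅]
1. [C=((λq. 6) 3) | E=∅ | A=∅ | R=[addR]]
2. [C=3 | E=∅ | A=∅ | R=[app :: addR]]
3. [C=(λq. 6) | E=∅ | A=[3] | R=[addR]]
4. [C=6 | E={q↦3} | A=∅ | R=[addR]]
5. [C=(let v = (if0 ((λx. -4) 7) then (if0 5 then -1 else 2) else (3 - -4)) in v) | E=∅ | A=∅ | R=[addL(6)]]
6. [C=(if0 ((λx. -4) 7) then (if0 5 then -1 else 2) else (3 - -4)) | E=∅ | A=∅ | R=[let v :: addL(6)]]
7. [C=((λx. -4) 7) | E=∅ | A=∅ | R=[if0 :: let v :: addL(6)]]
8. [C=7 | E=∅ | A=∅ | R=[app :: if0 :: let v :: addL(6)]]
9. [C=(λx. -4) | E=∅ | A=[7] | R=[if0 :: let v :: addL(6)]]
10. [C=-4 | E={x↦7} | A=∅ | R=[if0 :: let v :: addL(6)]]
11. [C=(3 - -4) | E=∅ | A=∅ | R=[let v :: addL(6)]]
12. [C=3 | E=∅ | A=∅ | R=[subR :: let v :: addL(6)]]
13. [C=-4 | E=∅ | A=∅ | R=[subL(3) :: let v :: addL(6)]]
14. [C=v | E={v↦7} | A=∅ | R=[addL(6)]]
→ final value 13

Answer: 13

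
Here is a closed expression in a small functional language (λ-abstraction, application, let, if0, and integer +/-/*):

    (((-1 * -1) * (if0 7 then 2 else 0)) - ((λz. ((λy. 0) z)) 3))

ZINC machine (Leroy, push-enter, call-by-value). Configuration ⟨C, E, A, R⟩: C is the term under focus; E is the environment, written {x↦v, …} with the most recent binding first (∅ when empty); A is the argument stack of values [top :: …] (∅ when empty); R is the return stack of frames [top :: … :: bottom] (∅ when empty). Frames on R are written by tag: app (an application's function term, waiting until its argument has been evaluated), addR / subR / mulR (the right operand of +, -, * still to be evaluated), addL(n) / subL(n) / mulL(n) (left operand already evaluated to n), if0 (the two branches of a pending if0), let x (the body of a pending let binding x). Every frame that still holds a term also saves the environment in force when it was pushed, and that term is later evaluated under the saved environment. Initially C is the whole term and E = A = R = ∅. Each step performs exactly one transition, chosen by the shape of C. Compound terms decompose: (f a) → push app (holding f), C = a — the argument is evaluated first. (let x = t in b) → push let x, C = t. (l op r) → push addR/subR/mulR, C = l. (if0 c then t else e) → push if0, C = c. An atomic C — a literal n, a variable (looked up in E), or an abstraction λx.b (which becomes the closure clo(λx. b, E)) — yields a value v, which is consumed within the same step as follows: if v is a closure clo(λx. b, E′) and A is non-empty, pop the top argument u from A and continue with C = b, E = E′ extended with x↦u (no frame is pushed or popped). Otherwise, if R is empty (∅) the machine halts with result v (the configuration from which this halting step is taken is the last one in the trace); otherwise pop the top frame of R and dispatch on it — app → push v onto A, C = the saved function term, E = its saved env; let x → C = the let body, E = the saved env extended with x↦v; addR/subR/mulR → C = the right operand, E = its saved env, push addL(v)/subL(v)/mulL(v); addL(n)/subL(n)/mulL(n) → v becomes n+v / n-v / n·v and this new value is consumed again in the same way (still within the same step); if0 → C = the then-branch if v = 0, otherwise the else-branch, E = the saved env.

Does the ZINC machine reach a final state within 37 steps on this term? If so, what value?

t=0: <C=(((-1 * -1) * (if0 7 then 2 else 0)) - ((λz. ((λy. 0) z)) 3)), E=∅, A=∅, R=∅>
t=1: <C=((-1 * -1) * (if0 7 then 2 else 0)), E=∅, A=∅, R=[subR]>
t=2: <C=(-1 * -1), E=∅, A=∅, R=[mulR :: subR]>
t=3: <C=-1, E=∅, A=∅, R=[mulR :: mulR :: subR]>
t=4: <C=-1, E=∅, A=∅, R=[mulL(-1) :: mulR :: subR]>
t=5: <C=(if0 7 then 2 else 0), E=∅, A=∅, R=[mulL(1) :: subR]>
t=6: <C=7, E=∅, A=∅, R=[if0 :: mulL(1) :: subR]>
t=7: <C=0, E=∅, A=∅, R=[mulL(1) :: subR]>
t=8: <C=((λz. ((λy. 0) z)) 3), E=∅, A=∅, R=[subL(0)]>
t=9: <C=3, E=∅, A=∅, R=[app :: subL(0)]>
t=10: <C=(λz. ((λy. 0) z)), E=∅, A=[3], R=[subL(0)]>
t=11: <C=((λy. 0) z), E={z↦3}, A=∅, R=[subL(0)]>
t=12: <C=z, E={z↦3}, A=∅, R=[app :: subL(0)]>
t=13: <C=(λy. 0), E={z↦3}, A=[3], R=[subL(0)]>
t=14: <C=0, E={y↦3, z↦3}, A=∅, R=[subL(0)]>
→ final value 0

Answer: 0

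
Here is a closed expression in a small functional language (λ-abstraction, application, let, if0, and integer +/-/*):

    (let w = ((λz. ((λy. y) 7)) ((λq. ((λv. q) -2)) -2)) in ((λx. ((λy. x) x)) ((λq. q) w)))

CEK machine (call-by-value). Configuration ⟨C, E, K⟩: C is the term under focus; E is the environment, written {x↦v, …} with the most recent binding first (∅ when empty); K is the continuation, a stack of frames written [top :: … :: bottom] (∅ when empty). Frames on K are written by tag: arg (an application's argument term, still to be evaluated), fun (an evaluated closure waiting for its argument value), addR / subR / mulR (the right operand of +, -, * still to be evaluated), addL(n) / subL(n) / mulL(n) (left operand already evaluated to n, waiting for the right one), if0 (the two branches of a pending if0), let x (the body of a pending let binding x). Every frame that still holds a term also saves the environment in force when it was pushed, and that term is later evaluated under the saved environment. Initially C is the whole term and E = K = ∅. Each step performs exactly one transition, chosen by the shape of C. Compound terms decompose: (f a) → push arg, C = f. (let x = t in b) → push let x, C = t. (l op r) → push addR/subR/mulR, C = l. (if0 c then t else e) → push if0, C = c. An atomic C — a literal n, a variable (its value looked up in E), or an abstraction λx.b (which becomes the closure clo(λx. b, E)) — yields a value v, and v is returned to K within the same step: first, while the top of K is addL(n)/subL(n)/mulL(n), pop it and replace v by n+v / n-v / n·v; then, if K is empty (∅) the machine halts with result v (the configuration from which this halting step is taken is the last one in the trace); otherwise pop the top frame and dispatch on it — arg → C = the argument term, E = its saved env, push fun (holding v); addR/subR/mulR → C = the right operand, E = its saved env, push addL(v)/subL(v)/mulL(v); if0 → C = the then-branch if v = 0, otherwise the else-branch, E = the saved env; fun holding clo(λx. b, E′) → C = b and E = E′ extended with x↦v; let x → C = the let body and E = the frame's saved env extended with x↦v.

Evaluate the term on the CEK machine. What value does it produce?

Answer: 7

Machine steps:
step 0: <C=(let w = ((λz. ((λy. y) 7)) ((λq. ((λv. q) -2)) -2)) in ((λx. ((λy. x) x)) ((λq. q) w))), E=∅, K=∅>
step 1: <C=((λz. ((λy. y) 7)) ((λq. ((λv. q) -2)) -2)), E=∅, K=[let w]>
step 2: <C=(λz. ((λy. y) 7)), E=∅, K=[arg :: let w]>
step 3: <C=((λq. ((λv. q) -2)) -2), E=∅, K=[fun :: let w]>
step 4: <C=(λq. ((λv. q) -2)), E=∅, K=[arg :: fun :: let w]>
step 5: <C=-2, E=∅, K=[fun :: fun :: let w]>
step 6: <C=((λv. q) -2), E={q↦-2}, K=[fun :: let w]>
step 7: <C=(λv. q), E={q↦-2}, K=[arg :: fun :: let w]>
step 8: <C=-2, E={q↦-2}, K=[fun :: fun :: let w]>
step 9: <C=q, E={v↦-2, q↦-2}, K=[fun :: let w]>
step 10: <C=((λy. y) 7), E={z↦-2}, K=[let w]>
step 11: <C=(λy. y), E={z↦-2}, K=[arg :: let w]>
step 12: <C=7, E={z↦-2}, K=[fun :: let w]>
step 13: <C=y, E={y↦7, z↦-2}, K=[let w]>
step 14: <C=((λx. ((λy. x) x)) ((λq. q) w)), E={w↦7}, K=∅>
step 15: <C=(λx. ((λy. x) x)), E={w↦7}, K=[arg]>
step 16: <C=((λq. q) w), E={w↦7}, K=[fun]>
step 17: <C=(λq. q), E={w↦7}, K=[arg :: fun]>
step 18: <C=w, E={w↦7}, K=[fun :: fun]>
step 19: <C=q, E={q↦7, w↦7}, K=[fun]>
step 20: <C=((λy. x) x), E={x↦7, w↦7}, K=∅>
step 21: <C=(λy. x), E={x↦7, w↦7}, K=[arg]>
step 22: <C=x, E={x↦7, w↦7}, K=[fun]>
step 23: <C=x, E={y↦7, x↦7, w↦7}, K=∅>
→ final value 7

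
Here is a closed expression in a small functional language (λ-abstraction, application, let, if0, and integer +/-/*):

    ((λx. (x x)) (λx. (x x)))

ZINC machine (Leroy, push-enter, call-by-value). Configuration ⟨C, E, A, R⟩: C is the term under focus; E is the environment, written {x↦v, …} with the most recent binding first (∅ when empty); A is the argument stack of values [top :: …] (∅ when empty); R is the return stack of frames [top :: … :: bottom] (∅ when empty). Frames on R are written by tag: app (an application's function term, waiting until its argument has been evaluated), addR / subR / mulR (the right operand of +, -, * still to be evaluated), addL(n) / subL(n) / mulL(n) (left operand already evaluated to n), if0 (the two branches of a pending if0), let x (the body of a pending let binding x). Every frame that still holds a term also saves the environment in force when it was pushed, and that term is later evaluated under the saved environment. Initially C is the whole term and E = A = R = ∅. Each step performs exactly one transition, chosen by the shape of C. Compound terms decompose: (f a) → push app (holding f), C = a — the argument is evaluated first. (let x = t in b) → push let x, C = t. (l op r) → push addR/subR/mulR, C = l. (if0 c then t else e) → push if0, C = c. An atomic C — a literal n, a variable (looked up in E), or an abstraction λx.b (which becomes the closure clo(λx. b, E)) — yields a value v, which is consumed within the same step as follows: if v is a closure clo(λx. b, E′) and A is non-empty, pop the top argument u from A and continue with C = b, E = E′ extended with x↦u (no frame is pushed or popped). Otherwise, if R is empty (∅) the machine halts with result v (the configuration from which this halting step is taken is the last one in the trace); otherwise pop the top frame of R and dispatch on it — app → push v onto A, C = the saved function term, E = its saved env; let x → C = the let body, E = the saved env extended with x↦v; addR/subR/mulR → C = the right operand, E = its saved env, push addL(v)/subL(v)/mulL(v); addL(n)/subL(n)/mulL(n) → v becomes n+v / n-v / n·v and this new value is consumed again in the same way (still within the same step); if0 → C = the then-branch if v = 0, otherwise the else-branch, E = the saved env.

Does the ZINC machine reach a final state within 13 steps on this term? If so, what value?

Answer: DIVERGES (no final state within 13 steps)

Derivation:
0. <C=((λx. (x x)) (λx. (x x))), E=∅, A=∅, R=∅>
1. <C=(λx. (x x)), E=∅, A=∅, R=[app]>
2. <C=(λx. (x x)), E=∅, A=[clo(λx. (x x), ∅)], R=∅>
3. <C=(x x), E={x↦clo(λx. (x x), ∅)}, A=∅, R=∅>
4. <C=x, E={x↦clo(λx. (x x), ∅)}, A=∅, R=[app]>
5. <C=x, E={x↦clo(λx. (x x), ∅)}, A=[clo(λx. (x x), ∅)], R=∅>
… configuration repeats with period 3 (steps 3–5 recur indefinitely) …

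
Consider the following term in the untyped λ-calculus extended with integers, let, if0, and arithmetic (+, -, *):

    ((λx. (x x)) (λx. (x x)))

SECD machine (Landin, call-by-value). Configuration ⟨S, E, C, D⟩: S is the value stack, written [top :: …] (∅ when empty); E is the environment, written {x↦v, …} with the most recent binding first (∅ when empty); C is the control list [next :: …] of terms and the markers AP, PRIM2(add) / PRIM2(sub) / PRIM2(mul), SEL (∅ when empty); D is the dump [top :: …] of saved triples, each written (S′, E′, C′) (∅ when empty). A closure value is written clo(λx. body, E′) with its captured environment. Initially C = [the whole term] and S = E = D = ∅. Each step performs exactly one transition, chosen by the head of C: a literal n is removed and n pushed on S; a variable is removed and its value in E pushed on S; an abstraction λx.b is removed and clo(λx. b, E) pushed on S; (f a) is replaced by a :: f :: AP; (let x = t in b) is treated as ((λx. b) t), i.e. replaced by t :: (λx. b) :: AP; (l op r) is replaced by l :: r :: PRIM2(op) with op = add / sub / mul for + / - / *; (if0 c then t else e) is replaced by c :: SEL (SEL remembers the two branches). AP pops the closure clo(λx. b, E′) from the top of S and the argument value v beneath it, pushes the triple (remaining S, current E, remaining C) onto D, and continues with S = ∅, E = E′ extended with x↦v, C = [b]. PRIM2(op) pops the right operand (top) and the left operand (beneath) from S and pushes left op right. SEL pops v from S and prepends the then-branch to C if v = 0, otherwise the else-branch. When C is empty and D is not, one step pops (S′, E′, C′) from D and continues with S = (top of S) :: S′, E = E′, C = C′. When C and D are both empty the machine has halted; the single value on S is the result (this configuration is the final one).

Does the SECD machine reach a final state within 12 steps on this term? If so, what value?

Answer: DIVERGES (no final state within 12 steps)

Derivation:
[0] <S=∅, E=∅, C=[((λx. (x x)) (λx. (x x)))], D=∅>
[1] <S=∅, E=∅, C=[(λx. (x x)) :: (λx. (x x)) :: AP], D=∅>
[2] <S=[clo(λx. (x x), ∅)], E=∅, C=[(λx. (x x)) :: AP], D=∅>
[3] <S=[clo(λx. (x x), ∅) :: clo(λx. (x x), ∅)], E=∅, C=[AP], D=∅>
[4] <S=∅, E={x↦clo(λx. (x x), ∅)}, C=[(x x)], D=[(∅, ∅, ∅)]>
[5] <S=∅, E={x↦clo(λx. (x x), ∅)}, C=[x :: x :: AP], D=[(∅, ∅, ∅)]>
[6] <S=[clo(λx. (x x), ∅)], E={x↦clo(λx. (x x), ∅)}, C=[x :: AP], D=[(∅, ∅, ∅)]>
[7] <S=[clo(λx. (x x), ∅) :: clo(λx. (x x), ∅)], E={x↦clo(λx. (x x), ∅)}, C=[AP], D=[(∅, ∅, ∅)]>
[8] <S=∅, E={x↦clo(λx. (x x), ∅)}, C=[(x x)], D=[(∅, {x↦clo(λx. (x x), ∅)}, ∅) :: (∅, ∅, ∅)]>
[9] <S=∅, E={x↦clo(λx. (x x), ∅)}, C=[x :: x :: AP], D=[(∅, {x↦clo(λx. (x x), ∅)}, ∅) :: (∅, ∅, ∅)]>
[10] <S=[clo(λx. (x x), ∅)], E={x↦clo(λx. (x x), ∅)}, C=[x :: AP], D=[(∅, {x↦clo(λx. (x x), ∅)}, ∅) :: (∅, ∅, ∅)]>
[11] <S=[clo(λx. (x x), ∅) :: clo(λx. (x x), ∅)], E={x↦clo(λx. (x x), ∅)}, C=[AP], D=[(∅, {x↦clo(λx. (x x), ∅)}, ∅) :: (∅, ∅, ∅)]>
[12] <S=∅, E={x↦clo(λx. (x x), ∅)}, C=[(x x)], D=[(∅, {x↦clo(λx. (x x), ∅)}, ∅) :: (∅, {x↦clo(λx. (x x), ∅)}, ∅) :: (∅, ∅, ∅)]>
→ 12 transitions taken and the configuration is still not final: no result within 12 steps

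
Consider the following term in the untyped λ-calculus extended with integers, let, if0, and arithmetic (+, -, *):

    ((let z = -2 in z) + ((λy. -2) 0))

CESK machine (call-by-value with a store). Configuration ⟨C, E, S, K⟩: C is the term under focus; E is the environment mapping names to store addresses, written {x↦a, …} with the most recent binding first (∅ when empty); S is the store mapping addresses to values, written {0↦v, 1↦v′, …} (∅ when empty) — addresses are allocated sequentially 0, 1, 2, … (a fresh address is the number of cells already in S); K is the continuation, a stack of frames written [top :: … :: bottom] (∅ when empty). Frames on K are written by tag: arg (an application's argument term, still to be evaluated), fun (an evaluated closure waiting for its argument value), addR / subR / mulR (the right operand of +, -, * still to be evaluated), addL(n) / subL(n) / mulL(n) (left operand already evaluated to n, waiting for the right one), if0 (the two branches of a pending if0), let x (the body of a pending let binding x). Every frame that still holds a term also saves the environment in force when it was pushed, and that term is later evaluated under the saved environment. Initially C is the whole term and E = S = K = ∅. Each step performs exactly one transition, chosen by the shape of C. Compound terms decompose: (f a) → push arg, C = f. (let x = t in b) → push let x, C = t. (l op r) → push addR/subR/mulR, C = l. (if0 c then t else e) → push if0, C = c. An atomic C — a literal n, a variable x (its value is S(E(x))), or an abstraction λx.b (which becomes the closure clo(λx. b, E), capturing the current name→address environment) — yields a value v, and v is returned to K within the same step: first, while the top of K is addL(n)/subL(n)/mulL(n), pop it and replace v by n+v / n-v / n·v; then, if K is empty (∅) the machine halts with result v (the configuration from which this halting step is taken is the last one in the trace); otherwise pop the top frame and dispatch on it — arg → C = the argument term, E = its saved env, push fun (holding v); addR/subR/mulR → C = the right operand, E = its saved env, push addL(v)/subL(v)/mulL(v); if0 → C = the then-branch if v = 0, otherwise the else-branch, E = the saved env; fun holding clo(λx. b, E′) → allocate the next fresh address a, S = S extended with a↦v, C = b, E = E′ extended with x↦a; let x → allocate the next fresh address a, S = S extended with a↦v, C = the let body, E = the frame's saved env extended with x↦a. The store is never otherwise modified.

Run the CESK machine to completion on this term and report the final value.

Answer: -4

Derivation:
t=0: ⟨C=((let z = -2 in z) + ((λy. -2) 0)); E=∅; S=∅; K=∅⟩
t=1: ⟨C=(let z = -2 in z); E=∅; S=∅; K=[addR]⟩
t=2: ⟨C=-2; E=∅; S=∅; K=[let z :: addR]⟩
t=3: ⟨C=z; E={z↦0}; S={0↦-2}; K=[addR]⟩
t=4: ⟨C=((λy. -2) 0); E=∅; S={0↦-2}; K=[addL(-2)]⟩
t=5: ⟨C=(λy. -2); E=∅; S={0↦-2}; K=[arg :: addL(-2)]⟩
t=6: ⟨C=0; E=∅; S={0↦-2}; K=[fun :: addL(-2)]⟩
t=7: ⟨C=-2; E={y↦1}; S={0↦-2, 1↦0}; K=[addL(-2)]⟩
→ final value -4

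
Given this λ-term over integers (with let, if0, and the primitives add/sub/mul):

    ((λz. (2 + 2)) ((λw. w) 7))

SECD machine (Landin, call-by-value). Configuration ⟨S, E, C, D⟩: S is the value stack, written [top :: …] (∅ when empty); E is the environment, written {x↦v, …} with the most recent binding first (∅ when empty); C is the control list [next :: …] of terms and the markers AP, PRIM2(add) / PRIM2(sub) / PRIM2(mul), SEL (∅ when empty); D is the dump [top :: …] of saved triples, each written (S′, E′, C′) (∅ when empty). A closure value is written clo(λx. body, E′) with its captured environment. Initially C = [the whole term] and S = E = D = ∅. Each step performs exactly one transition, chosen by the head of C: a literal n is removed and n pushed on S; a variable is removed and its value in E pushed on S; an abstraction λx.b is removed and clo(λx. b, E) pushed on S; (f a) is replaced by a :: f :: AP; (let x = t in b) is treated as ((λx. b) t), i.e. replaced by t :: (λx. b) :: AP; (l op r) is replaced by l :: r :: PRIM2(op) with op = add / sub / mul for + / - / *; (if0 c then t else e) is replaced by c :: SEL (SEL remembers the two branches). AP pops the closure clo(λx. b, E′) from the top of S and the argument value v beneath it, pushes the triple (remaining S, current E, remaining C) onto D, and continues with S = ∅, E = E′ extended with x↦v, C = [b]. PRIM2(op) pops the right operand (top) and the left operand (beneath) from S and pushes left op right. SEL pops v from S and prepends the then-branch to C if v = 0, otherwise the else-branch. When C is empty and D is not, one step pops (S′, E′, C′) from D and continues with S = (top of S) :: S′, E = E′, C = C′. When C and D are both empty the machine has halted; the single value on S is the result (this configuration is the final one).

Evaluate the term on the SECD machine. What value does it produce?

0. <S=∅, E=∅, C=[((λz. (2 + 2)) ((λw. w) 7))], D=∅>
1. <S=∅, E=∅, C=[((λw. w) 7) :: (λz. (2 + 2)) :: AP], D=∅>
2. <S=∅, E=∅, C=[7 :: (λw. w) :: AP :: (λz. (2 + 2)) :: AP], D=∅>
3. <S=[7], E=∅, C=[(λw. w) :: AP :: (λz. (2 + 2)) :: AP], D=∅>
4. <S=[clo(λw. w, ∅) :: 7], E=∅, C=[AP :: (λz. (2 + 2)) :: AP], D=∅>
5. <S=∅, E={w↦7}, C=[w], D=[(∅, ∅, [(λz. (2 + 2)) :: AP])]>
6. <S=[7], E={w↦7}, C=∅, D=[(∅, ∅, [(λz. (2 + 2)) :: AP])]>
7. <S=[7], E=∅, C=[(λz. (2 + 2)) :: AP], D=∅>
8. <S=[clo(λz. (2 + 2), ∅) :: 7], E=∅, C=[AP], D=∅>
9. <S=∅, E={z↦7}, C=[(2 + 2)], D=[(∅, ∅, ∅)]>
10. <S=∅, E={z↦7}, C=[2 :: 2 :: PRIM2(add)], D=[(∅, ∅, ∅)]>
11. <S=[2], E={z↦7}, C=[2 :: PRIM2(add)], D=[(∅, ∅, ∅)]>
12. <S=[2 :: 2], E={z↦7}, C=[PRIM2(add)], D=[(∅, ∅, ∅)]>
13. <S=[4], E={z↦7}, C=∅, D=[(∅, ∅, ∅)]>
14. <S=[4], E=∅, C=∅, D=∅>
→ final value 4

Answer: 4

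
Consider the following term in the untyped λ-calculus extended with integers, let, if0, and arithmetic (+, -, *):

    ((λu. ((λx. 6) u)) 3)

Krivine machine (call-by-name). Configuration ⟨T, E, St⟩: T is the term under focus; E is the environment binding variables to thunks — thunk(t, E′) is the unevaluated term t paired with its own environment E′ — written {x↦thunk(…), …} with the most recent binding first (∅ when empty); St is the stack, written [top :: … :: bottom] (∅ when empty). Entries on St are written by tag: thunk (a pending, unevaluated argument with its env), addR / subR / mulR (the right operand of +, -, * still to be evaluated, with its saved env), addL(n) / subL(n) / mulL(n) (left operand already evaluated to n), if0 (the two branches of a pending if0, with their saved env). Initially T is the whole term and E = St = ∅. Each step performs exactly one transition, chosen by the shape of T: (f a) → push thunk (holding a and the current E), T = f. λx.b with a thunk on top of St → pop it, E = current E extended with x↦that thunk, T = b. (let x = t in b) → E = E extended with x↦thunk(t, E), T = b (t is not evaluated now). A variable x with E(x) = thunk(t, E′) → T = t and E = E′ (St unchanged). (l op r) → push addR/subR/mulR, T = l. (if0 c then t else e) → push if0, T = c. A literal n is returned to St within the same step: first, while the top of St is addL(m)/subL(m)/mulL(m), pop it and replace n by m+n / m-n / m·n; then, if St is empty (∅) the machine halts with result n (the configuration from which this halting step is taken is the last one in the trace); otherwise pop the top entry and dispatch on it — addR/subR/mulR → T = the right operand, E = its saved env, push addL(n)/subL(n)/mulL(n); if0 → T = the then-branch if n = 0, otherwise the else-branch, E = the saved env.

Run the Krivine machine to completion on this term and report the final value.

[0] ⟨T=((λu. ((λx. 6) u)) 3); E=∅; St=∅⟩
[1] ⟨T=(λu. ((λx. 6) u)); E=∅; St=[thunk]⟩
[2] ⟨T=((λx. 6) u); E={u↦thunk(3, ∅)}; St=∅⟩
[3] ⟨T=(λx. 6); E={u↦thunk(3, ∅)}; St=[thunk]⟩
[4] ⟨T=6; E={x↦thunk(u, {u↦thunk(3, ∅)}), u↦thunk(3, ∅)}; St=∅⟩
→ final value 6

Answer: 6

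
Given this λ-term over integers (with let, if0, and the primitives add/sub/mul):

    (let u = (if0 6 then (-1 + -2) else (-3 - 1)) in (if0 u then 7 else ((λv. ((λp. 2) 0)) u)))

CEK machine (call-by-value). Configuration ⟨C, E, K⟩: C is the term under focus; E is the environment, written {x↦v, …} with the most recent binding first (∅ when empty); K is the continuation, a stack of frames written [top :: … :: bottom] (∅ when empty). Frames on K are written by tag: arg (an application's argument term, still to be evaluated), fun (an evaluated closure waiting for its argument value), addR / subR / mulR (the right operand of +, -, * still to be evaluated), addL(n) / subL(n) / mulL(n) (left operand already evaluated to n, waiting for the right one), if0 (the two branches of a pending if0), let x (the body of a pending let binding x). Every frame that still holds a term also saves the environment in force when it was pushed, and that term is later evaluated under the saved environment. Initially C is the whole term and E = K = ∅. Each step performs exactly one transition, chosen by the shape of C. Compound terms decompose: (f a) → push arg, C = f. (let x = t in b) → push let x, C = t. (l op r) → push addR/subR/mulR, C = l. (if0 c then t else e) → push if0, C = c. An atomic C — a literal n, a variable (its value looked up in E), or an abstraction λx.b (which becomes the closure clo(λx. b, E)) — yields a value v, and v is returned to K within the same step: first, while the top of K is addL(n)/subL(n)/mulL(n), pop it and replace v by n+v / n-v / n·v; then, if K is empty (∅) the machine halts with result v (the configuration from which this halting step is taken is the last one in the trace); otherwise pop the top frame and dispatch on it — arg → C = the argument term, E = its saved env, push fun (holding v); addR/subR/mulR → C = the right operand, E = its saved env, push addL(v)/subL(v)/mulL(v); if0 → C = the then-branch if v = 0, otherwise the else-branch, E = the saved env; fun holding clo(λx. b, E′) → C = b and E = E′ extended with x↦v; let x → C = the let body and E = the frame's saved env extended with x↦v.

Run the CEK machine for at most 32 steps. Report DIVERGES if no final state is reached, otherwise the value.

Answer: 2

Machine steps:
step 0: <C=(let u = (if0 6 then (-1 + -2) else (-3 - 1)) in (if0 u then 7 else ((λv. ((λp. 2) 0)) u))), E=∅, K=∅>
step 1: <C=(if0 6 then (-1 + -2) else (-3 - 1)), E=∅, K=[let u]>
step 2: <C=6, E=∅, K=[if0 :: let u]>
step 3: <C=(-3 - 1), E=∅, K=[let u]>
step 4: <C=-3, E=∅, K=[subR :: let u]>
step 5: <C=1, E=∅, K=[subL(-3) :: let u]>
step 6: <C=(if0 u then 7 else ((λv. ((λp. 2) 0)) u)), E={u↦-4}, K=∅>
step 7: <C=u, E={u↦-4}, K=[if0]>
step 8: <C=((λv. ((λp. 2) 0)) u), E={u↦-4}, K=∅>
step 9: <C=(λv. ((λp. 2) 0)), E={u↦-4}, K=[arg]>
step 10: <C=u, E={u↦-4}, K=[fun]>
step 11: <C=((λp. 2) 0), E={v↦-4, u↦-4}, K=∅>
step 12: <C=(λp. 2), E={v↦-4, u↦-4}, K=[arg]>
step 13: <C=0, E={v↦-4, u↦-4}, K=[fun]>
step 14: <C=2, E={p↦0, v↦-4, u↦-4}, K=∅>
→ final value 2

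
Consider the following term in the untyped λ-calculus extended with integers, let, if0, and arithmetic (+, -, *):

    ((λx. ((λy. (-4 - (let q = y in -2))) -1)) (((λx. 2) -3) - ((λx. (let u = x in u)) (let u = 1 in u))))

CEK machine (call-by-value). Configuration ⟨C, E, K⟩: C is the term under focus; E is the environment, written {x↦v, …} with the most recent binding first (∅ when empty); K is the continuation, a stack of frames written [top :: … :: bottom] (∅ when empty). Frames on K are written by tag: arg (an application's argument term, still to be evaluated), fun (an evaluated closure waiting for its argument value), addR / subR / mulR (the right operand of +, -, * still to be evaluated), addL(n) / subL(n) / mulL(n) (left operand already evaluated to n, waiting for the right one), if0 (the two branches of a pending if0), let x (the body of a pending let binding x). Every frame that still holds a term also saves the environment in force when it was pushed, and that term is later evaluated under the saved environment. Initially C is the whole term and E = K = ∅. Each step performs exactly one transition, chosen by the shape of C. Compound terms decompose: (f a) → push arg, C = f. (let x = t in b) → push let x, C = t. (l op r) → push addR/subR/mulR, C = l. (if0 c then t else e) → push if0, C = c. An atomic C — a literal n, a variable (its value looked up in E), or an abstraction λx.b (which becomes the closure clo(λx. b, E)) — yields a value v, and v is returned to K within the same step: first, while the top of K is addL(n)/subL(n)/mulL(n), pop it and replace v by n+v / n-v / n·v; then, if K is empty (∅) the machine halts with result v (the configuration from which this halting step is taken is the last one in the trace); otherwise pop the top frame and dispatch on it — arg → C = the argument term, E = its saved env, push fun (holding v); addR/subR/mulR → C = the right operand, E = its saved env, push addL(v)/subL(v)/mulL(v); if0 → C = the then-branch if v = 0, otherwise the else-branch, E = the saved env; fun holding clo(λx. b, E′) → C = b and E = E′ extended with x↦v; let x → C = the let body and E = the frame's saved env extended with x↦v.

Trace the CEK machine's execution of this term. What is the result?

Answer: -2

Derivation:
0. <C=((λx. ((λy. (-4 - (let q = y in -2))) -1)) (((λx. 2) -3) - ((λx. (let u = x in u)) (let u = 1 in u)))), E=∅, K=∅>
1. <C=(λx. ((λy. (-4 - (let q = y in -2))) -1)), E=∅, K=[arg]>
2. <C=(((λx. 2) -3) - ((λx. (let u = x in u)) (let u = 1 in u))), E=∅, K=[fun]>
3. <C=((λx. 2) -3), E=∅, K=[subR :: fun]>
4. <C=(λx. 2), E=∅, K=[arg :: subR :: fun]>
5. <C=-3, E=∅, K=[fun :: subR :: fun]>
6. <C=2, E={x↦-3}, K=[subR :: fun]>
7. <C=((λx. (let u = x in u)) (let u = 1 in u)), E=∅, K=[subL(2) :: fun]>
8. <C=(λx. (let u = x in u)), E=∅, K=[arg :: subL(2) :: fun]>
9. <C=(let u = 1 in u), E=∅, K=[fun :: subL(2) :: fun]>
10. <C=1, E=∅, K=[let u :: fun :: subL(2) :: fun]>
11. <C=u, E={u↦1}, K=[fun :: subL(2) :: fun]>
12. <C=(let u = x in u), E={x↦1}, K=[subL(2) :: fun]>
13. <C=x, E={x↦1}, K=[let u :: subL(2) :: fun]>
14. <C=u, E={u↦1, x↦1}, K=[subL(2) :: fun]>
15. <C=((λy. (-4 - (let q = y in -2))) -1), E={x↦1}, K=∅>
16. <C=(λy. (-4 - (let q = y in -2))), E={x↦1}, K=[arg]>
17. <C=-1, E={x↦1}, K=[fun]>
18. <C=(-4 - (let q = y in -2)), E={y↦-1, x↦1}, K=∅>
19. <C=-4, E={y↦-1, x↦1}, K=[subR]>
20. <C=(let q = y in -2), E={y↦-1, x↦1}, K=[subL(-4)]>
21. <C=y, E={y↦-1, x↦1}, K=[let q :: subL(-4)]>
22. <C=-2, E={q↦-1, y↦-1, x↦1}, K=[subL(-4)]>
→ final value -2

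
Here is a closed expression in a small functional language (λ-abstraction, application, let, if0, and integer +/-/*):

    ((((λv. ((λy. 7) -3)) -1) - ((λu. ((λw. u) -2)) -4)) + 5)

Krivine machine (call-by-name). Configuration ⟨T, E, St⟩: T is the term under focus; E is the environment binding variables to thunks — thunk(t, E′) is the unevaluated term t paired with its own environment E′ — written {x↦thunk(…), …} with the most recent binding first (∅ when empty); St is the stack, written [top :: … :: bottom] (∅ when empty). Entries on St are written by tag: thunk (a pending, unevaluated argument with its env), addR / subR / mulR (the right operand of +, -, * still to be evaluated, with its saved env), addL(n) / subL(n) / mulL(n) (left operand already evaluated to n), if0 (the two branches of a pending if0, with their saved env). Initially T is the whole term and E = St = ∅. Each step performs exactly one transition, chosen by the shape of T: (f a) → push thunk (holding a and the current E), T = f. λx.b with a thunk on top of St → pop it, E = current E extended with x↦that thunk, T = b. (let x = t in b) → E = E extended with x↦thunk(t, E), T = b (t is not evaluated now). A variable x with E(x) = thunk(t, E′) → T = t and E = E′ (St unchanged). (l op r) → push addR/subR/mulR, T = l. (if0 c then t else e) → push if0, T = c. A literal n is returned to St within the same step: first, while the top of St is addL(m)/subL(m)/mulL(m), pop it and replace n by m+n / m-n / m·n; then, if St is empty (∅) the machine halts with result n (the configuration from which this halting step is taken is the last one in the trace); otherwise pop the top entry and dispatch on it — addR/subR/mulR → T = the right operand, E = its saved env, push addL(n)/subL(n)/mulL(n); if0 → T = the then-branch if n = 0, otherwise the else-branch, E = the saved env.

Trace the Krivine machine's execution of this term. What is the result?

Answer: 16

Execution trace:
step 0: [T=((((λv. ((λy. 7) -3)) -1) - ((λu. ((λw. u) -2)) -4)) + 5) | E=∅ | St=∅]
step 1: [T=(((λv. ((λy. 7) -3)) -1) - ((λu. ((λw. u) -2)) -4)) | E=∅ | St=[addR]]
step 2: [T=((λv. ((λy. 7) -3)) -1) | E=∅ | St=[subR :: addR]]
step 3: [T=(λv. ((λy. 7) -3)) | E=∅ | St=[thunk :: subR :: addR]]
step 4: [T=((λy. 7) -3) | E={v↦thunk(-1, ∅)} | St=[subR :: addR]]
step 5: [T=(λy. 7) | E={v↦thunk(-1, ∅)} | St=[thunk :: subR :: addR]]
step 6: [T=7 | E={y↦thunk(-3, {v↦thunk(-1, ∅)}), v↦thunk(-1, ∅)} | St=[subR :: addR]]
step 7: [T=((λu. ((λw. u) -2)) -4) | E=∅ | St=[subL(7) :: addR]]
step 8: [T=(λu. ((λw. u) -2)) | E=∅ | St=[thunk :: subL(7) :: addR]]
step 9: [T=((λw. u) -2) | E={u↦thunk(-4, ∅)} | St=[subL(7) :: addR]]
step 10: [T=(λw. u) | E={u↦thunk(-4, ∅)} | St=[thunk :: subL(7) :: addR]]
step 11: [T=u | E={w↦thunk(-2, {u↦thunk(-4, ∅)}), u↦thunk(-4, ∅)} | St=[subL(7) :: addR]]
step 12: [T=-4 | E=∅ | St=[subL(7) :: addR]]
step 13: [T=5 | E=∅ | St=[addL(11)]]
→ final value 16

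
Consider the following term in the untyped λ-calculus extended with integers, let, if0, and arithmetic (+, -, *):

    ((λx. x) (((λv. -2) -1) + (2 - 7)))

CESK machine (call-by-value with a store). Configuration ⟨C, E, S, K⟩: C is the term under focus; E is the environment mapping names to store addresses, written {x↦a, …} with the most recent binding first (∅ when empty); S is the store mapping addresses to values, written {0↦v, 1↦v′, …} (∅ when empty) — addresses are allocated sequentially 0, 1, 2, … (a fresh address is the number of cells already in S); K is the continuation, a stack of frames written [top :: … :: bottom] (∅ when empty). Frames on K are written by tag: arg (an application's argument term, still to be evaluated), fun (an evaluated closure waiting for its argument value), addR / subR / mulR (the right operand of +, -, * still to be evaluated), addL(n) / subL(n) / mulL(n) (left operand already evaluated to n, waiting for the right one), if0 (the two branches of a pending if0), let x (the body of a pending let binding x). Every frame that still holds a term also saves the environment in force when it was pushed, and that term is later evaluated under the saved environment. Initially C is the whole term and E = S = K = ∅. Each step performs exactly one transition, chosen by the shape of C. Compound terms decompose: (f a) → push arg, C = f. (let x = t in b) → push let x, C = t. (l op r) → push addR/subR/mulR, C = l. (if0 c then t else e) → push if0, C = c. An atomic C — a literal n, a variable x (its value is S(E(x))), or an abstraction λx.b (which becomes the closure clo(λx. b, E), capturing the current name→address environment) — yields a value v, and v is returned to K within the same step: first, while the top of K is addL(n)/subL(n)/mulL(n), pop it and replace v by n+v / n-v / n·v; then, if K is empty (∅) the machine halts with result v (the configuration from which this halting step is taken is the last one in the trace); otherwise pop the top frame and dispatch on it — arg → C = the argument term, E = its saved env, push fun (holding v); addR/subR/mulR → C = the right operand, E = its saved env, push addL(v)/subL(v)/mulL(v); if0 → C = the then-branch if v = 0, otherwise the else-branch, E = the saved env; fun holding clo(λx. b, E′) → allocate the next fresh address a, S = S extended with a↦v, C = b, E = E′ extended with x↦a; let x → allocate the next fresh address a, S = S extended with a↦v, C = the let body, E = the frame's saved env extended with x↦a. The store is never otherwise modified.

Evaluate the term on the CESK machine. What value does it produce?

Answer: -7

Execution trace:
t=0: [C=((λx. x) (((λv. -2) -1) + (2 - 7))) | E=∅ | S=∅ | K=∅]
t=1: [C=(λx. x) | E=∅ | S=∅ | K=[arg]]
t=2: [C=(((λv. -2) -1) + (2 - 7)) | E=∅ | S=∅ | K=[fun]]
t=3: [C=((λv. -2) -1) | E=∅ | S=∅ | K=[addR :: fun]]
t=4: [C=(λv. -2) | E=∅ | S=∅ | K=[arg :: addR :: fun]]
t=5: [C=-1 | E=∅ | S=∅ | K=[fun :: addR :: fun]]
t=6: [C=-2 | E={v↦0} | S={0↦-1} | K=[addR :: fun]]
t=7: [C=(2 - 7) | E=∅ | S={0↦-1} | K=[addL(-2) :: fun]]
t=8: [C=2 | E=∅ | S={0↦-1} | K=[subR :: addL(-2) :: fun]]
t=9: [C=7 | E=∅ | S={0↦-1} | K=[subL(2) :: addL(-2) :: fun]]
t=10: [C=x | E={x↦1} | S={0↦-1, 1↦-7} | K=∅]
→ final value -7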